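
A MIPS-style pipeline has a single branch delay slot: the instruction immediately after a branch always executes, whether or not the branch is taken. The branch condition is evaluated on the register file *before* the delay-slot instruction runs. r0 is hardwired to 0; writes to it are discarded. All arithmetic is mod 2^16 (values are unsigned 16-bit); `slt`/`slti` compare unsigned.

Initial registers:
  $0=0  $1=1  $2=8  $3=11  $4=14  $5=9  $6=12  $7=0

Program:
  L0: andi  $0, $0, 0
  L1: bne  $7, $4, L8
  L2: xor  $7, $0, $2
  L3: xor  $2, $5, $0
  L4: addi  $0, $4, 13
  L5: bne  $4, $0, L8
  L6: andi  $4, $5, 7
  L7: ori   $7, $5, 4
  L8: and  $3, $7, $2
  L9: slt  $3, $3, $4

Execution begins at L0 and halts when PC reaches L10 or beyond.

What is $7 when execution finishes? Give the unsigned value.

8

[0] andi  $0, $0, 0  →  {$0:0, $1:1, $2:8, $3:11, $4:14, $5:9, $6:12, $7:0}
[1] bne  $7, $4, L8  →  {$0:0, $1:1, $2:8, $3:11, $4:14, $5:9, $6:12, $7:0}  ⟨branch taken⟩
[2] xor  $7, $0, $2  →  {$0:0, $1:1, $2:8, $3:11, $4:14, $5:9, $6:12, $7:8}
[8] and  $3, $7, $2  →  {$0:0, $1:1, $2:8, $3:8, $4:14, $5:9, $6:12, $7:8}
[9] slt  $3, $3, $4  →  {$0:0, $1:1, $2:8, $3:1, $4:14, $5:9, $6:12, $7:8}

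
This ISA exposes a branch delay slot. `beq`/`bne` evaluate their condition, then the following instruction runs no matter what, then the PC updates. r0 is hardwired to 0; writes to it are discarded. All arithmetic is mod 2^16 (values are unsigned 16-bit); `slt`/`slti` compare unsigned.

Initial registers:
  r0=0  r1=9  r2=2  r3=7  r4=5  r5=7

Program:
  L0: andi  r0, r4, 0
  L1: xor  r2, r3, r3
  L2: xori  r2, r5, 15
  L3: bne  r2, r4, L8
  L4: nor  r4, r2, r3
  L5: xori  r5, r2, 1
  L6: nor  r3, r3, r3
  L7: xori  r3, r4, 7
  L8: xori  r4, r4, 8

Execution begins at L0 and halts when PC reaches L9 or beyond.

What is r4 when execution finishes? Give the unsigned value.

[0] andi  r0, r4, 0  →  {r0:0, r1:9, r2:2, r3:7, r4:5, r5:7}
[1] xor  r2, r3, r3  →  {r0:0, r1:9, r2:0, r3:7, r4:5, r5:7}
[2] xori  r2, r5, 15  →  {r0:0, r1:9, r2:8, r3:7, r4:5, r5:7}
[3] bne  r2, r4, L8  →  {r0:0, r1:9, r2:8, r3:7, r4:5, r5:7}  ⟨branch taken⟩
[4] nor  r4, r2, r3  →  {r0:0, r1:9, r2:8, r3:7, r4:65520, r5:7}
[8] xori  r4, r4, 8  →  {r0:0, r1:9, r2:8, r3:7, r4:65528, r5:7}

65528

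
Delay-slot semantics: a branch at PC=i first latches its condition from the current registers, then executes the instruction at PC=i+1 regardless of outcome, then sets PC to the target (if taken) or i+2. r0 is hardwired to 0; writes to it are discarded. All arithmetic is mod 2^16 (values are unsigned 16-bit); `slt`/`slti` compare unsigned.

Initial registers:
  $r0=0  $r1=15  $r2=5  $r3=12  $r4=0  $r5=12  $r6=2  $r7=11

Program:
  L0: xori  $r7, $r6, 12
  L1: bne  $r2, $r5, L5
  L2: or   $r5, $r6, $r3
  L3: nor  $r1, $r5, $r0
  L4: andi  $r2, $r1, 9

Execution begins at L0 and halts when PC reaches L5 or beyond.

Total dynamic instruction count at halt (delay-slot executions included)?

3

#0 xori  $r7, $r6, 12 ; 0/15/5/12/0/12/2/14
#1 bne  $r2, $r5, L5 ; 0/15/5/12/0/12/2/14 ; →target
#2 or   $r5, $r6, $r3 ; 0/15/5/12/0/14/2/14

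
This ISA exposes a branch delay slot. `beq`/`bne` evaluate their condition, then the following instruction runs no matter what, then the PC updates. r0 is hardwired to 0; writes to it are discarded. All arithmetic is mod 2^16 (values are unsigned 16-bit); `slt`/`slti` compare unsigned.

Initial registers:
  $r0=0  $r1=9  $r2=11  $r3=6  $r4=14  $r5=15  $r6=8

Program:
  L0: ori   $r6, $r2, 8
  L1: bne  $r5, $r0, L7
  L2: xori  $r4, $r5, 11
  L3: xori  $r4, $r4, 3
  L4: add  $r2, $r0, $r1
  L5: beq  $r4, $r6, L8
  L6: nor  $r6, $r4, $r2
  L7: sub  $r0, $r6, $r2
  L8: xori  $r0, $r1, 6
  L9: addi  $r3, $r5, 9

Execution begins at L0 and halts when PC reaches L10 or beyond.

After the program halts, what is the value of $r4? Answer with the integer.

[0] ori   $r6, $r2, 8  →  {$r0:0, $r1:9, $r2:11, $r3:6, $r4:14, $r5:15, $r6:11}
[1] bne  $r5, $r0, L7  →  {$r0:0, $r1:9, $r2:11, $r3:6, $r4:14, $r5:15, $r6:11}  ⟨branch taken⟩
[2] xori  $r4, $r5, 11  →  {$r0:0, $r1:9, $r2:11, $r3:6, $r4:4, $r5:15, $r6:11}
[7] sub  $r0, $r6, $r2  →  {$r0:0, $r1:9, $r2:11, $r3:6, $r4:4, $r5:15, $r6:11}
[8] xori  $r0, $r1, 6  →  {$r0:0, $r1:9, $r2:11, $r3:6, $r4:4, $r5:15, $r6:11}
[9] addi  $r3, $r5, 9  →  {$r0:0, $r1:9, $r2:11, $r3:24, $r4:4, $r5:15, $r6:11}

4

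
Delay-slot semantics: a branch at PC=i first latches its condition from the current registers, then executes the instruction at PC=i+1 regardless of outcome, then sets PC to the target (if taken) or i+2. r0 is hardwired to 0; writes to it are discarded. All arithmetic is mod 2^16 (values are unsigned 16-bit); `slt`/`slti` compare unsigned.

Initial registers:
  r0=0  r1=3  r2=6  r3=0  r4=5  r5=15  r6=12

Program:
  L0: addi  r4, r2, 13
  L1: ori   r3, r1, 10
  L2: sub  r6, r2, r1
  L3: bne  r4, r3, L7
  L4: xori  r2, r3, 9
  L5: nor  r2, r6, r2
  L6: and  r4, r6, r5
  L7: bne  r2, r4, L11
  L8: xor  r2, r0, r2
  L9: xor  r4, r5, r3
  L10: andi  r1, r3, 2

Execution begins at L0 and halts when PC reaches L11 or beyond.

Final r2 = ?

2

#0 addi  r4, r2, 13 ; 0/3/6/0/19/15/12
#1 ori   r3, r1, 10 ; 0/3/6/11/19/15/12
#2 sub  r6, r2, r1 ; 0/3/6/11/19/15/3
#3 bne  r4, r3, L7 ; 0/3/6/11/19/15/3 ; →target
#4 xori  r2, r3, 9 ; 0/3/2/11/19/15/3
#7 bne  r2, r4, L11 ; 0/3/2/11/19/15/3 ; →target
#8 xor  r2, r0, r2 ; 0/3/2/11/19/15/3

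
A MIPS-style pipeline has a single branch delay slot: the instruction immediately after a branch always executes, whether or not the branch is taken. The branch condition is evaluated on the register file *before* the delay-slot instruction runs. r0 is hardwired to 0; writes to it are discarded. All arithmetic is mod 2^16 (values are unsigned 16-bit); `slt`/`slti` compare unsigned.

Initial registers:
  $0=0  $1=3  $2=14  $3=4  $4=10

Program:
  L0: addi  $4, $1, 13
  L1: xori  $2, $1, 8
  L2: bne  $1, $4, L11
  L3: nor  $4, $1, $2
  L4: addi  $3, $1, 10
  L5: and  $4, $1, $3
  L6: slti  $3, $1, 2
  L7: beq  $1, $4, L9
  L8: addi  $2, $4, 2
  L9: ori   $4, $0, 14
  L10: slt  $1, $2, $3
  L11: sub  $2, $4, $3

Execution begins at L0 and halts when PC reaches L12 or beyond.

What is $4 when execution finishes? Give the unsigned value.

#0 addi  $4, $1, 13 ; 0/3/14/4/16
#1 xori  $2, $1, 8 ; 0/3/11/4/16
#2 bne  $1, $4, L11 ; 0/3/11/4/16 ; →target
#3 nor  $4, $1, $2 ; 0/3/11/4/65524
#11 sub  $2, $4, $3 ; 0/3/65520/4/65524

65524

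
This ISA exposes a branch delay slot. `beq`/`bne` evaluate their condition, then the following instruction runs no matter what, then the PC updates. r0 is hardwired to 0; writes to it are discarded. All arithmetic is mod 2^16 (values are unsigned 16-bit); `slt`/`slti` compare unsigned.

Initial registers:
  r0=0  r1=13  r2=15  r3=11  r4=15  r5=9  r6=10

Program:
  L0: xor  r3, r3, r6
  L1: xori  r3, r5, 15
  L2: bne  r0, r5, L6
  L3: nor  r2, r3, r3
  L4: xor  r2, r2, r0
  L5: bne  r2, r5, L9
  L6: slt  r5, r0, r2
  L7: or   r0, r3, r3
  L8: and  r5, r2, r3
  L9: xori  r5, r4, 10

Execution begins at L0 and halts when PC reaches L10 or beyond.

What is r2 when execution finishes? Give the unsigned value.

65529

[0] xor  r3, r3, r6  →  {r0:0, r1:13, r2:15, r3:1, r4:15, r5:9, r6:10}
[1] xori  r3, r5, 15  →  {r0:0, r1:13, r2:15, r3:6, r4:15, r5:9, r6:10}
[2] bne  r0, r5, L6  →  {r0:0, r1:13, r2:15, r3:6, r4:15, r5:9, r6:10}  ⟨branch taken⟩
[3] nor  r2, r3, r3  →  {r0:0, r1:13, r2:65529, r3:6, r4:15, r5:9, r6:10}
[6] slt  r5, r0, r2  →  {r0:0, r1:13, r2:65529, r3:6, r4:15, r5:1, r6:10}
[7] or   r0, r3, r3  →  {r0:0, r1:13, r2:65529, r3:6, r4:15, r5:1, r6:10}
[8] and  r5, r2, r3  →  {r0:0, r1:13, r2:65529, r3:6, r4:15, r5:0, r6:10}
[9] xori  r5, r4, 10  →  {r0:0, r1:13, r2:65529, r3:6, r4:15, r5:5, r6:10}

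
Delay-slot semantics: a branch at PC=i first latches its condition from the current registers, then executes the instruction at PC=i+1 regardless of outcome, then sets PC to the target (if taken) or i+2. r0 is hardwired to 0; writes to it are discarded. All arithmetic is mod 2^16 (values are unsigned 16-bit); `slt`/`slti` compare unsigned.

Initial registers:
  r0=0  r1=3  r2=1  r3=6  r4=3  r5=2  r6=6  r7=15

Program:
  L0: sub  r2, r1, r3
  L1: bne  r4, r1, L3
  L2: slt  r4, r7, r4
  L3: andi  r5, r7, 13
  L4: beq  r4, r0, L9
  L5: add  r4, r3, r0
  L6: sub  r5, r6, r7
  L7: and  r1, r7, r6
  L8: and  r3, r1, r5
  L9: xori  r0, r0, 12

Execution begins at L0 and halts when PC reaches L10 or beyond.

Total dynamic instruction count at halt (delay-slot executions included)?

7

#0 sub  r2, r1, r3 ; 0/3/65533/6/3/2/6/15
#1 bne  r4, r1, L3 ; 0/3/65533/6/3/2/6/15 ; →fallthru
#2 slt  r4, r7, r4 ; 0/3/65533/6/0/2/6/15
#3 andi  r5, r7, 13 ; 0/3/65533/6/0/13/6/15
#4 beq  r4, r0, L9 ; 0/3/65533/6/0/13/6/15 ; →target
#5 add  r4, r3, r0 ; 0/3/65533/6/6/13/6/15
#9 xori  r0, r0, 12 ; 0/3/65533/6/6/13/6/15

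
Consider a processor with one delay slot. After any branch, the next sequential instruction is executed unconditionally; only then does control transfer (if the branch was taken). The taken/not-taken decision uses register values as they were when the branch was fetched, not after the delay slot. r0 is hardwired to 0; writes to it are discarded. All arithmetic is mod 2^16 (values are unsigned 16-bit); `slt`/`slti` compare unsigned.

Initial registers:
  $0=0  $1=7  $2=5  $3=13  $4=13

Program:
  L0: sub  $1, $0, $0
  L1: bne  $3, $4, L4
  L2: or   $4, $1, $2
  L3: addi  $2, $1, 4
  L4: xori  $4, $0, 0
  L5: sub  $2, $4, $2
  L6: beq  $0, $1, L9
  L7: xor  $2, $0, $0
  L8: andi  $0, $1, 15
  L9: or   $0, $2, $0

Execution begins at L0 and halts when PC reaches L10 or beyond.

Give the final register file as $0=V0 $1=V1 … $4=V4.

  step pc=0: sub  $1, $0, $0  regs=(0,0,5,13,13)
  step pc=1: bne  $3, $4, L4  cond=F  regs=(0,0,5,13,13)
  step pc=2: or   $4, $1, $2  regs=(0,0,5,13,5)
  step pc=3: addi  $2, $1, 4  regs=(0,0,4,13,5)
  step pc=4: xori  $4, $0, 0  regs=(0,0,4,13,0)
  step pc=5: sub  $2, $4, $2  regs=(0,0,65532,13,0)
  step pc=6: beq  $0, $1, L9  cond=T  regs=(0,0,65532,13,0)
  step pc=7: xor  $2, $0, $0  regs=(0,0,0,13,0)
  step pc=9: or   $0, $2, $0  regs=(0,0,0,13,0)

$0=0 $1=0 $2=0 $3=13 $4=0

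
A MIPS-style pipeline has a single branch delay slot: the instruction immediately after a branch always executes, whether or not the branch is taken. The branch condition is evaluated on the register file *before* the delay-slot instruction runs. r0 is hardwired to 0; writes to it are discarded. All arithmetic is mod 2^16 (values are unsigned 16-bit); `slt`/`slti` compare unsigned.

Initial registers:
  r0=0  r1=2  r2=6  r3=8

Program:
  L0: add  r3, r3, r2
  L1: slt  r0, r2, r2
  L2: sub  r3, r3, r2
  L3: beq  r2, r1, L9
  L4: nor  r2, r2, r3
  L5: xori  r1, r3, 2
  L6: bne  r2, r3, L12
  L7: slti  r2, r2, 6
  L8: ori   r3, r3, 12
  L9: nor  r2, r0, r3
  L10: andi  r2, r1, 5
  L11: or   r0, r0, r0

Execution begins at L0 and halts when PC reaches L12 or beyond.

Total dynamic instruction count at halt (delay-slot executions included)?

8

#0 add  r3, r3, r2 ; 0/2/6/14
#1 slt  r0, r2, r2 ; 0/2/6/14
#2 sub  r3, r3, r2 ; 0/2/6/8
#3 beq  r2, r1, L9 ; 0/2/6/8 ; →fallthru
#4 nor  r2, r2, r3 ; 0/2/65521/8
#5 xori  r1, r3, 2 ; 0/10/65521/8
#6 bne  r2, r3, L12 ; 0/10/65521/8 ; →target
#7 slti  r2, r2, 6 ; 0/10/0/8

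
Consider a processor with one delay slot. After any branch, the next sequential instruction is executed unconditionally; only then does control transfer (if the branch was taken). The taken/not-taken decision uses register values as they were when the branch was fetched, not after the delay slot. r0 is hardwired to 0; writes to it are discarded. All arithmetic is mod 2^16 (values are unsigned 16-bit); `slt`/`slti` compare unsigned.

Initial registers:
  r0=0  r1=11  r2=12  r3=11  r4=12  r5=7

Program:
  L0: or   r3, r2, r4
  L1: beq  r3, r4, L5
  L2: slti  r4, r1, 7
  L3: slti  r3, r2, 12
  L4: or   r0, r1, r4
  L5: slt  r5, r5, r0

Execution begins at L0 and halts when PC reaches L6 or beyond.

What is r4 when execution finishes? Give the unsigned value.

[0] or   r3, r2, r4  →  {r0:0, r1:11, r2:12, r3:12, r4:12, r5:7}
[1] beq  r3, r4, L5  →  {r0:0, r1:11, r2:12, r3:12, r4:12, r5:7}  ⟨branch taken⟩
[2] slti  r4, r1, 7  →  {r0:0, r1:11, r2:12, r3:12, r4:0, r5:7}
[5] slt  r5, r5, r0  →  {r0:0, r1:11, r2:12, r3:12, r4:0, r5:0}

0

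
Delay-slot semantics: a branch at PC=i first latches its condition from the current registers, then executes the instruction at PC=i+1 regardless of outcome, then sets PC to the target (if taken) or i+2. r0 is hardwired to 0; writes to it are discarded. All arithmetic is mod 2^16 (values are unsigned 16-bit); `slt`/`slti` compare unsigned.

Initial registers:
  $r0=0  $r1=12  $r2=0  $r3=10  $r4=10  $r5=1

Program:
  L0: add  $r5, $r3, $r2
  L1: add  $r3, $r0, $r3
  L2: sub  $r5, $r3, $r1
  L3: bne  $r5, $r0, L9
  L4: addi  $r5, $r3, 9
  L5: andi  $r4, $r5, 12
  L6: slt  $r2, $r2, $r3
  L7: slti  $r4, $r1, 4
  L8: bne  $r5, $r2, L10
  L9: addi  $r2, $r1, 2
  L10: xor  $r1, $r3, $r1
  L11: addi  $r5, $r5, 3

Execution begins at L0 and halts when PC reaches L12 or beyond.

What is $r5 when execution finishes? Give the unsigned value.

  step pc=0: add  $r5, $r3, $r2  regs=(0,12,0,10,10,10)
  step pc=1: add  $r3, $r0, $r3  regs=(0,12,0,10,10,10)
  step pc=2: sub  $r5, $r3, $r1  regs=(0,12,0,10,10,65534)
  step pc=3: bne  $r5, $r0, L9  cond=T  regs=(0,12,0,10,10,65534)
  step pc=4: addi  $r5, $r3, 9  regs=(0,12,0,10,10,19)
  step pc=9: addi  $r2, $r1, 2  regs=(0,12,14,10,10,19)
  step pc=10: xor  $r1, $r3, $r1  regs=(0,6,14,10,10,19)
  step pc=11: addi  $r5, $r5, 3  regs=(0,6,14,10,10,22)

22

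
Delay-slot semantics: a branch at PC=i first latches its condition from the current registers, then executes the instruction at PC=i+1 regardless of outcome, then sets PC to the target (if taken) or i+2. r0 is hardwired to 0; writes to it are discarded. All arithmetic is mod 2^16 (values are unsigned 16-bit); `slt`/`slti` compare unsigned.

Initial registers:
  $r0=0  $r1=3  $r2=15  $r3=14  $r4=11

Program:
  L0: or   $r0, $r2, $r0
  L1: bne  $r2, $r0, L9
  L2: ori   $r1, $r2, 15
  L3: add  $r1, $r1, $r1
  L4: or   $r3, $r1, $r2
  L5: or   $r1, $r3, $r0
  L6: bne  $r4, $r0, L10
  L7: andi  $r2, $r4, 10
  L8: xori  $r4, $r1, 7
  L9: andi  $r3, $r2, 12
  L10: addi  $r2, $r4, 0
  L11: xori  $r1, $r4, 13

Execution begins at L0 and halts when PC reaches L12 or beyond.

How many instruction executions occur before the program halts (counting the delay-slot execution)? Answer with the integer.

6

[0] or   $r0, $r2, $r0  →  {$r0:0, $r1:3, $r2:15, $r3:14, $r4:11}
[1] bne  $r2, $r0, L9  →  {$r0:0, $r1:3, $r2:15, $r3:14, $r4:11}  ⟨branch taken⟩
[2] ori   $r1, $r2, 15  →  {$r0:0, $r1:15, $r2:15, $r3:14, $r4:11}
[9] andi  $r3, $r2, 12  →  {$r0:0, $r1:15, $r2:15, $r3:12, $r4:11}
[10] addi  $r2, $r4, 0  →  {$r0:0, $r1:15, $r2:11, $r3:12, $r4:11}
[11] xori  $r1, $r4, 13  →  {$r0:0, $r1:6, $r2:11, $r3:12, $r4:11}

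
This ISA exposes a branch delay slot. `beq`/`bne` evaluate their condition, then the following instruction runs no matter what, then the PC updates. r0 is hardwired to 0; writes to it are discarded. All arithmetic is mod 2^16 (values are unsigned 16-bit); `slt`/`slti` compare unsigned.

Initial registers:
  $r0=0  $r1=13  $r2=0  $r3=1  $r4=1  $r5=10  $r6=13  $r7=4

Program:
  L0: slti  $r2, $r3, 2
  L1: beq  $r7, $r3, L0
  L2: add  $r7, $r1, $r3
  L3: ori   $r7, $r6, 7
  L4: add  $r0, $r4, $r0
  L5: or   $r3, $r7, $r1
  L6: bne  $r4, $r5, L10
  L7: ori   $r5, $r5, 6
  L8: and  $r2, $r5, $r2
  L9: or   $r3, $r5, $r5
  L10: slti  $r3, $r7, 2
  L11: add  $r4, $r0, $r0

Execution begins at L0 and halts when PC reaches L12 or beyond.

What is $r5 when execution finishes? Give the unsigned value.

  step pc=0: slti  $r2, $r3, 2  regs=(0,13,1,1,1,10,13,4)
  step pc=1: beq  $r7, $r3, L0  cond=F  regs=(0,13,1,1,1,10,13,4)
  step pc=2: add  $r7, $r1, $r3  regs=(0,13,1,1,1,10,13,14)
  step pc=3: ori   $r7, $r6, 7  regs=(0,13,1,1,1,10,13,15)
  step pc=4: add  $r0, $r4, $r0  regs=(0,13,1,1,1,10,13,15)
  step pc=5: or   $r3, $r7, $r1  regs=(0,13,1,15,1,10,13,15)
  step pc=6: bne  $r4, $r5, L10  cond=T  regs=(0,13,1,15,1,10,13,15)
  step pc=7: ori   $r5, $r5, 6  regs=(0,13,1,15,1,14,13,15)
  step pc=10: slti  $r3, $r7, 2  regs=(0,13,1,0,1,14,13,15)
  step pc=11: add  $r4, $r0, $r0  regs=(0,13,1,0,0,14,13,15)

14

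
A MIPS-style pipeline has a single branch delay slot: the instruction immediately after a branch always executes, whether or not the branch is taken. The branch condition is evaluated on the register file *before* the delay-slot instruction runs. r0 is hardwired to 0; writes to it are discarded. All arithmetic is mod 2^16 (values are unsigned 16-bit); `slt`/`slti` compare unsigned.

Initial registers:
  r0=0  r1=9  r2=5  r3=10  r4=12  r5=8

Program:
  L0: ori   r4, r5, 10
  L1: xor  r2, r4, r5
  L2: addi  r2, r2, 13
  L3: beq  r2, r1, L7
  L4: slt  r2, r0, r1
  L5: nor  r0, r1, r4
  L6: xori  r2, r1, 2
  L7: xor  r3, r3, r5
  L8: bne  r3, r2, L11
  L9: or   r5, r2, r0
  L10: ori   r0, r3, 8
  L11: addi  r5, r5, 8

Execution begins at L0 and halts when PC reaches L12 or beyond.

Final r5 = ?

19

  step pc=0: ori   r4, r5, 10  regs=(0,9,5,10,10,8)
  step pc=1: xor  r2, r4, r5  regs=(0,9,2,10,10,8)
  step pc=2: addi  r2, r2, 13  regs=(0,9,15,10,10,8)
  step pc=3: beq  r2, r1, L7  cond=F  regs=(0,9,15,10,10,8)
  step pc=4: slt  r2, r0, r1  regs=(0,9,1,10,10,8)
  step pc=5: nor  r0, r1, r4  regs=(0,9,1,10,10,8)
  step pc=6: xori  r2, r1, 2  regs=(0,9,11,10,10,8)
  step pc=7: xor  r3, r3, r5  regs=(0,9,11,2,10,8)
  step pc=8: bne  r3, r2, L11  cond=T  regs=(0,9,11,2,10,8)
  step pc=9: or   r5, r2, r0  regs=(0,9,11,2,10,11)
  step pc=11: addi  r5, r5, 8  regs=(0,9,11,2,10,19)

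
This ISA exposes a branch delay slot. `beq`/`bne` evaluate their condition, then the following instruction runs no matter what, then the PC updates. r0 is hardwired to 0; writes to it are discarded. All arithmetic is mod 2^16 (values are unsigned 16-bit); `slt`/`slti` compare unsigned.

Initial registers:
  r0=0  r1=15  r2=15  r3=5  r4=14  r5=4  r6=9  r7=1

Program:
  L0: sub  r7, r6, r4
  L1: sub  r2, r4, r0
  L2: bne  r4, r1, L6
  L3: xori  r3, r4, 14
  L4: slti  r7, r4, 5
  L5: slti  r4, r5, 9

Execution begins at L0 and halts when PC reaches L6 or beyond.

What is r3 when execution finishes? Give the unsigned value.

0

  step pc=0: sub  r7, r6, r4  regs=(0,15,15,5,14,4,9,65531)
  step pc=1: sub  r2, r4, r0  regs=(0,15,14,5,14,4,9,65531)
  step pc=2: bne  r4, r1, L6  cond=T  regs=(0,15,14,5,14,4,9,65531)
  step pc=3: xori  r3, r4, 14  regs=(0,15,14,0,14,4,9,65531)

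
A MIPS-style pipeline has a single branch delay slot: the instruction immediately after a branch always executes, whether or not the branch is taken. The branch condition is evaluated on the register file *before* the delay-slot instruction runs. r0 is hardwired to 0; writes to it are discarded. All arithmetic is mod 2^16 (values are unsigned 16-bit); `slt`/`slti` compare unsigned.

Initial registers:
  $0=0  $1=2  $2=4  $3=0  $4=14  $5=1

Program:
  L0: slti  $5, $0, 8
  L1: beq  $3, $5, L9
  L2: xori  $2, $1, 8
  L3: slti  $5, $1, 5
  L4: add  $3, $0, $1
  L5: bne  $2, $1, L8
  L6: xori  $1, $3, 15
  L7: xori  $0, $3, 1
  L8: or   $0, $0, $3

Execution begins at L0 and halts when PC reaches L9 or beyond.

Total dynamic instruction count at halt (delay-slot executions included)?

  step pc=0: slti  $5, $0, 8  regs=(0,2,4,0,14,1)
  step pc=1: beq  $3, $5, L9  cond=F  regs=(0,2,4,0,14,1)
  step pc=2: xori  $2, $1, 8  regs=(0,2,10,0,14,1)
  step pc=3: slti  $5, $1, 5  regs=(0,2,10,0,14,1)
  step pc=4: add  $3, $0, $1  regs=(0,2,10,2,14,1)
  step pc=5: bne  $2, $1, L8  cond=T  regs=(0,2,10,2,14,1)
  step pc=6: xori  $1, $3, 15  regs=(0,13,10,2,14,1)
  step pc=8: or   $0, $0, $3  regs=(0,13,10,2,14,1)

8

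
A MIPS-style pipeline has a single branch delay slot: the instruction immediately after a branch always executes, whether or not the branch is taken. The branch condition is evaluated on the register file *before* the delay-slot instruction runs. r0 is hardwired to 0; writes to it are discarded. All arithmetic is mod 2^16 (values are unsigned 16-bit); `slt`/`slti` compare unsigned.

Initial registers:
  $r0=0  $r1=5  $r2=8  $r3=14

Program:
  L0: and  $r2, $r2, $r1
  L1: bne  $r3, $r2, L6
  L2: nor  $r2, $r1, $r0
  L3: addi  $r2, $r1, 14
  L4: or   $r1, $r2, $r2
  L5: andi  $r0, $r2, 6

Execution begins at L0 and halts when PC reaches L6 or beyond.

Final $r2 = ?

65530

PC=0  and  $r2, $r2, $r1     | $r0=0 $r1=5 $r2=0 $r3=14
PC=1  bne  $r3, $r2, L6      | $r0=0 $r1=5 $r2=0 $r3=14  [TAKEN]
PC=2  nor  $r2, $r1, $r0     | $r0=0 $r1=5 $r2=65530 $r3=14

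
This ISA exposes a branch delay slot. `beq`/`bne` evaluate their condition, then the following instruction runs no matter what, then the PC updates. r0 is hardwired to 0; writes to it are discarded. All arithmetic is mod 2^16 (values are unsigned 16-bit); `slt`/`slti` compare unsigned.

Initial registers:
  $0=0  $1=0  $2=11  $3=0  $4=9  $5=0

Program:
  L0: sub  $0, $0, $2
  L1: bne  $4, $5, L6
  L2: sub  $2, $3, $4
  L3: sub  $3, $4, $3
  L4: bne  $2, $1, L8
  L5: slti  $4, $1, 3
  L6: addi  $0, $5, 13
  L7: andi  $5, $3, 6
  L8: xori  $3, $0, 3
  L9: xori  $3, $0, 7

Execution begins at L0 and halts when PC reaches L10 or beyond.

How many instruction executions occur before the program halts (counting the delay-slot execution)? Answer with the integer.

  step pc=0: sub  $0, $0, $2  regs=(0,0,11,0,9,0)
  step pc=1: bne  $4, $5, L6  cond=T  regs=(0,0,11,0,9,0)
  step pc=2: sub  $2, $3, $4  regs=(0,0,65527,0,9,0)
  step pc=6: addi  $0, $5, 13  regs=(0,0,65527,0,9,0)
  step pc=7: andi  $5, $3, 6  regs=(0,0,65527,0,9,0)
  step pc=8: xori  $3, $0, 3  regs=(0,0,65527,3,9,0)
  step pc=9: xori  $3, $0, 7  regs=(0,0,65527,7,9,0)

7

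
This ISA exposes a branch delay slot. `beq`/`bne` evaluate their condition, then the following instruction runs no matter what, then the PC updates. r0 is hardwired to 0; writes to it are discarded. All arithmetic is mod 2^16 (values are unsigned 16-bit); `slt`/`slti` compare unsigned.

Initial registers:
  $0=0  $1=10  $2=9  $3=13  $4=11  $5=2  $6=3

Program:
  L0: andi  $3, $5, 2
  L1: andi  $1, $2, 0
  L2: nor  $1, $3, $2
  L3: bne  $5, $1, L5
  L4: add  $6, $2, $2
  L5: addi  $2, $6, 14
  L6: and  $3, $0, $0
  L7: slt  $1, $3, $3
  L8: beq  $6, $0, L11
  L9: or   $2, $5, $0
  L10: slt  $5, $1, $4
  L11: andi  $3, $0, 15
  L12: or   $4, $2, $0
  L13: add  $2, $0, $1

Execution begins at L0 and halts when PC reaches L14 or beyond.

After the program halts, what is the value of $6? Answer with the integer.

18

[0] andi  $3, $5, 2  →  {$0:0, $1:10, $2:9, $3:2, $4:11, $5:2, $6:3}
[1] andi  $1, $2, 0  →  {$0:0, $1:0, $2:9, $3:2, $4:11, $5:2, $6:3}
[2] nor  $1, $3, $2  →  {$0:0, $1:65524, $2:9, $3:2, $4:11, $5:2, $6:3}
[3] bne  $5, $1, L5  →  {$0:0, $1:65524, $2:9, $3:2, $4:11, $5:2, $6:3}  ⟨branch taken⟩
[4] add  $6, $2, $2  →  {$0:0, $1:65524, $2:9, $3:2, $4:11, $5:2, $6:18}
[5] addi  $2, $6, 14  →  {$0:0, $1:65524, $2:32, $3:2, $4:11, $5:2, $6:18}
[6] and  $3, $0, $0  →  {$0:0, $1:65524, $2:32, $3:0, $4:11, $5:2, $6:18}
[7] slt  $1, $3, $3  →  {$0:0, $1:0, $2:32, $3:0, $4:11, $5:2, $6:18}
[8] beq  $6, $0, L11  →  {$0:0, $1:0, $2:32, $3:0, $4:11, $5:2, $6:18}  ⟨branch fallthrough⟩
[9] or   $2, $5, $0  →  {$0:0, $1:0, $2:2, $3:0, $4:11, $5:2, $6:18}
[10] slt  $5, $1, $4  →  {$0:0, $1:0, $2:2, $3:0, $4:11, $5:1, $6:18}
[11] andi  $3, $0, 15  →  {$0:0, $1:0, $2:2, $3:0, $4:11, $5:1, $6:18}
[12] or   $4, $2, $0  →  {$0:0, $1:0, $2:2, $3:0, $4:2, $5:1, $6:18}
[13] add  $2, $0, $1  →  {$0:0, $1:0, $2:0, $3:0, $4:2, $5:1, $6:18}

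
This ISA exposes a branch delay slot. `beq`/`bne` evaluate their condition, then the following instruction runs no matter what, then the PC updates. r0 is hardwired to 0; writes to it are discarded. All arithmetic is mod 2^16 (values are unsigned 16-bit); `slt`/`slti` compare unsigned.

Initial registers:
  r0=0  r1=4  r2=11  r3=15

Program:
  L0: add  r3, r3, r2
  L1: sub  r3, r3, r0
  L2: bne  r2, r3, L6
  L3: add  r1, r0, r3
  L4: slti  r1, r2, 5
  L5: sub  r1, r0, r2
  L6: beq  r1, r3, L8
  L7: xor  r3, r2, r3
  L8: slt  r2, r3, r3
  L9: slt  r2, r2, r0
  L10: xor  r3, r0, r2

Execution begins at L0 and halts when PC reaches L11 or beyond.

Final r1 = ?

26

PC=0  add  r3, r3, r2        | r0=0 r1=4 r2=11 r3=26
PC=1  sub  r3, r3, r0        | r0=0 r1=4 r2=11 r3=26
PC=2  bne  r2, r3, L6        | r0=0 r1=4 r2=11 r3=26  [TAKEN]
PC=3  add  r1, r0, r3        | r0=0 r1=26 r2=11 r3=26
PC=6  beq  r1, r3, L8        | r0=0 r1=26 r2=11 r3=26  [TAKEN]
PC=7  xor  r3, r2, r3        | r0=0 r1=26 r2=11 r3=17
PC=8  slt  r2, r3, r3        | r0=0 r1=26 r2=0 r3=17
PC=9  slt  r2, r2, r0        | r0=0 r1=26 r2=0 r3=17
PC=10 xor  r3, r0, r2        | r0=0 r1=26 r2=0 r3=0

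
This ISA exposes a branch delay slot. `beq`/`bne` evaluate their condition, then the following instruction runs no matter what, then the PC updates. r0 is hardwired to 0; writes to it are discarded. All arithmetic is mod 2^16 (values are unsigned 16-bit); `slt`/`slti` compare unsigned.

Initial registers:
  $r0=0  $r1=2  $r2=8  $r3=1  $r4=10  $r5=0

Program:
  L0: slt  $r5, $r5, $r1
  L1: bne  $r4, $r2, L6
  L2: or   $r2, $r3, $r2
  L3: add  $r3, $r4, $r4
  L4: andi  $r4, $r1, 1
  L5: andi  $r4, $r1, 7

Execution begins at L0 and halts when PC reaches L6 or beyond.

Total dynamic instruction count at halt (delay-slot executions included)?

3

PC=0  slt  $r5, $r5, $r1     | $r0=0 $r1=2 $r2=8 $r3=1 $r4=10 $r5=1
PC=1  bne  $r4, $r2, L6      | $r0=0 $r1=2 $r2=8 $r3=1 $r4=10 $r5=1  [TAKEN]
PC=2  or   $r2, $r3, $r2     | $r0=0 $r1=2 $r2=9 $r3=1 $r4=10 $r5=1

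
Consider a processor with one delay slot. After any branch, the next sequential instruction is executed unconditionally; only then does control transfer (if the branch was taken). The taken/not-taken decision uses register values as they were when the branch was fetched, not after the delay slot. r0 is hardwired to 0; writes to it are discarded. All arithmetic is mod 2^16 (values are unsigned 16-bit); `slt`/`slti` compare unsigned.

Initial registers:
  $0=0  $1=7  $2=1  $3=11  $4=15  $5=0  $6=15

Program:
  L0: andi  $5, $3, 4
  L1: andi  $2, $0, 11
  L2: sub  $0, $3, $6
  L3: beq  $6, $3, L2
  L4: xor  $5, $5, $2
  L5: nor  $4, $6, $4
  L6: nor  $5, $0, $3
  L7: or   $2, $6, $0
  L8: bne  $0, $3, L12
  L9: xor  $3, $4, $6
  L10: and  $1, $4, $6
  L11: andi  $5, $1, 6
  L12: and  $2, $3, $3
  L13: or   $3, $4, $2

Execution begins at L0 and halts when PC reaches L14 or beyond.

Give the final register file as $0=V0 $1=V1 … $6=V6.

  step pc=0: andi  $5, $3, 4  regs=(0,7,1,11,15,0,15)
  step pc=1: andi  $2, $0, 11  regs=(0,7,0,11,15,0,15)
  step pc=2: sub  $0, $3, $6  regs=(0,7,0,11,15,0,15)
  step pc=3: beq  $6, $3, L2  cond=F  regs=(0,7,0,11,15,0,15)
  step pc=4: xor  $5, $5, $2  regs=(0,7,0,11,15,0,15)
  step pc=5: nor  $4, $6, $4  regs=(0,7,0,11,65520,0,15)
  step pc=6: nor  $5, $0, $3  regs=(0,7,0,11,65520,65524,15)
  step pc=7: or   $2, $6, $0  regs=(0,7,15,11,65520,65524,15)
  step pc=8: bne  $0, $3, L12  cond=T  regs=(0,7,15,11,65520,65524,15)
  step pc=9: xor  $3, $4, $6  regs=(0,7,15,65535,65520,65524,15)
  step pc=12: and  $2, $3, $3  regs=(0,7,65535,65535,65520,65524,15)
  step pc=13: or   $3, $4, $2  regs=(0,7,65535,65535,65520,65524,15)

$0=0 $1=7 $2=65535 $3=65535 $4=65520 $5=65524 $6=15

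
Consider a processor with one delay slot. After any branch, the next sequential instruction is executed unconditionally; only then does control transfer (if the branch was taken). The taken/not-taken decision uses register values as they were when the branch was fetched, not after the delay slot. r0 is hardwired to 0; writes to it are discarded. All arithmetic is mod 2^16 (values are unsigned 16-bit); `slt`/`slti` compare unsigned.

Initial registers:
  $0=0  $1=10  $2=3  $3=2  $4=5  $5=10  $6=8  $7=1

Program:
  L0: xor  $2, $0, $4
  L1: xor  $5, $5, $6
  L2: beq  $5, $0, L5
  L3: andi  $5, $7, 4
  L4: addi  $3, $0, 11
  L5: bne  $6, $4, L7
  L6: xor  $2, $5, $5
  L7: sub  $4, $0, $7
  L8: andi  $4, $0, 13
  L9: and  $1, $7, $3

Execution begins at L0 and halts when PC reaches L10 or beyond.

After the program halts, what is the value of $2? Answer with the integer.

#0 xor  $2, $0, $4 ; 0/10/5/2/5/10/8/1
#1 xor  $5, $5, $6 ; 0/10/5/2/5/2/8/1
#2 beq  $5, $0, L5 ; 0/10/5/2/5/2/8/1 ; →fallthru
#3 andi  $5, $7, 4 ; 0/10/5/2/5/0/8/1
#4 addi  $3, $0, 11 ; 0/10/5/11/5/0/8/1
#5 bne  $6, $4, L7 ; 0/10/5/11/5/0/8/1 ; →target
#6 xor  $2, $5, $5 ; 0/10/0/11/5/0/8/1
#7 sub  $4, $0, $7 ; 0/10/0/11/65535/0/8/1
#8 andi  $4, $0, 13 ; 0/10/0/11/0/0/8/1
#9 and  $1, $7, $3 ; 0/1/0/11/0/0/8/1

0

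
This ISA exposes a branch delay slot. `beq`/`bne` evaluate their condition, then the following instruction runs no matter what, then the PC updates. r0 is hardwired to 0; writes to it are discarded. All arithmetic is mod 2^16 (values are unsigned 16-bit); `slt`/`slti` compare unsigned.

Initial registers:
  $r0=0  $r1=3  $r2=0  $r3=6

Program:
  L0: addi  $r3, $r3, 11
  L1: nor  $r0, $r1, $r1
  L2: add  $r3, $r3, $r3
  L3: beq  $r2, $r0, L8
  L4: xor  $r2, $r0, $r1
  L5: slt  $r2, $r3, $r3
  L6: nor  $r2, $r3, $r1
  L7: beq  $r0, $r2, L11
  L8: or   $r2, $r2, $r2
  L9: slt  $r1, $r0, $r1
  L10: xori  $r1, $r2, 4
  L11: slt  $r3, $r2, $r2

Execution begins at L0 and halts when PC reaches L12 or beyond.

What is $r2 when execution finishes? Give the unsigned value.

PC=0  addi  $r3, $r3, 11     | $r0=0 $r1=3 $r2=0 $r3=17
PC=1  nor  $r0, $r1, $r1     | $r0=0 $r1=3 $r2=0 $r3=17
PC=2  add  $r3, $r3, $r3     | $r0=0 $r1=3 $r2=0 $r3=34
PC=3  beq  $r2, $r0, L8      | $r0=0 $r1=3 $r2=0 $r3=34  [TAKEN]
PC=4  xor  $r2, $r0, $r1     | $r0=0 $r1=3 $r2=3 $r3=34
PC=8  or   $r2, $r2, $r2     | $r0=0 $r1=3 $r2=3 $r3=34
PC=9  slt  $r1, $r0, $r1     | $r0=0 $r1=1 $r2=3 $r3=34
PC=10 xori  $r1, $r2, 4      | $r0=0 $r1=7 $r2=3 $r3=34
PC=11 slt  $r3, $r2, $r2     | $r0=0 $r1=7 $r2=3 $r3=0

3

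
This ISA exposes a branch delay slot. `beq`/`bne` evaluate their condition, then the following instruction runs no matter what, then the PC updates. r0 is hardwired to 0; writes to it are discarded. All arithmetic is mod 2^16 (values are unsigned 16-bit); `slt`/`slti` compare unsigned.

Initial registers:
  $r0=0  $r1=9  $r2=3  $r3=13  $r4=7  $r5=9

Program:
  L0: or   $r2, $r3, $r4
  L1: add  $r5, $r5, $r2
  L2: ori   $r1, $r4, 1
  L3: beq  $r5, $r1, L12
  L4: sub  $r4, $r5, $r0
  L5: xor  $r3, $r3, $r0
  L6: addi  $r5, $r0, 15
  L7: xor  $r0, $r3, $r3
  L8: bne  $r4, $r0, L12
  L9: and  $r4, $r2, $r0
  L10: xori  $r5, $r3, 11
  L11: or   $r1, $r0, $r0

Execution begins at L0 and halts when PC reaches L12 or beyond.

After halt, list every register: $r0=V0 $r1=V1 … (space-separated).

#0 or   $r2, $r3, $r4 ; 0/9/15/13/7/9
#1 add  $r5, $r5, $r2 ; 0/9/15/13/7/24
#2 ori   $r1, $r4, 1 ; 0/7/15/13/7/24
#3 beq  $r5, $r1, L12 ; 0/7/15/13/7/24 ; →fallthru
#4 sub  $r4, $r5, $r0 ; 0/7/15/13/24/24
#5 xor  $r3, $r3, $r0 ; 0/7/15/13/24/24
#6 addi  $r5, $r0, 15 ; 0/7/15/13/24/15
#7 xor  $r0, $r3, $r3 ; 0/7/15/13/24/15
#8 bne  $r4, $r0, L12 ; 0/7/15/13/24/15 ; →target
#9 and  $r4, $r2, $r0 ; 0/7/15/13/0/15

$r0=0 $r1=7 $r2=15 $r3=13 $r4=0 $r5=15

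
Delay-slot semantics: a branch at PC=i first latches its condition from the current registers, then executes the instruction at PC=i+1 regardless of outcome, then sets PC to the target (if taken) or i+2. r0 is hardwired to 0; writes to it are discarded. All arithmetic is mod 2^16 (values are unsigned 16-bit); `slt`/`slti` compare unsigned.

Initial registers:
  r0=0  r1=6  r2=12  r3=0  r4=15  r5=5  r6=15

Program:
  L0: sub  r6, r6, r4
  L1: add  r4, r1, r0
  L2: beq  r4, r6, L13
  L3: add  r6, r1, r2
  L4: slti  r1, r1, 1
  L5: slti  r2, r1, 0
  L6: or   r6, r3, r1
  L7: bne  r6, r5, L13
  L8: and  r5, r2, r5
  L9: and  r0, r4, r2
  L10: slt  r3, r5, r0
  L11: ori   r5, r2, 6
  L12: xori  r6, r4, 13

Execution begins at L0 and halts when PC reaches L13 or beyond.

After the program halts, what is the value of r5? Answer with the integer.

0

[0] sub  r6, r6, r4  →  {r0:0, r1:6, r2:12, r3:0, r4:15, r5:5, r6:0}
[1] add  r4, r1, r0  →  {r0:0, r1:6, r2:12, r3:0, r4:6, r5:5, r6:0}
[2] beq  r4, r6, L13  →  {r0:0, r1:6, r2:12, r3:0, r4:6, r5:5, r6:0}  ⟨branch fallthrough⟩
[3] add  r6, r1, r2  →  {r0:0, r1:6, r2:12, r3:0, r4:6, r5:5, r6:18}
[4] slti  r1, r1, 1  →  {r0:0, r1:0, r2:12, r3:0, r4:6, r5:5, r6:18}
[5] slti  r2, r1, 0  →  {r0:0, r1:0, r2:0, r3:0, r4:6, r5:5, r6:18}
[6] or   r6, r3, r1  →  {r0:0, r1:0, r2:0, r3:0, r4:6, r5:5, r6:0}
[7] bne  r6, r5, L13  →  {r0:0, r1:0, r2:0, r3:0, r4:6, r5:5, r6:0}  ⟨branch taken⟩
[8] and  r5, r2, r5  →  {r0:0, r1:0, r2:0, r3:0, r4:6, r5:0, r6:0}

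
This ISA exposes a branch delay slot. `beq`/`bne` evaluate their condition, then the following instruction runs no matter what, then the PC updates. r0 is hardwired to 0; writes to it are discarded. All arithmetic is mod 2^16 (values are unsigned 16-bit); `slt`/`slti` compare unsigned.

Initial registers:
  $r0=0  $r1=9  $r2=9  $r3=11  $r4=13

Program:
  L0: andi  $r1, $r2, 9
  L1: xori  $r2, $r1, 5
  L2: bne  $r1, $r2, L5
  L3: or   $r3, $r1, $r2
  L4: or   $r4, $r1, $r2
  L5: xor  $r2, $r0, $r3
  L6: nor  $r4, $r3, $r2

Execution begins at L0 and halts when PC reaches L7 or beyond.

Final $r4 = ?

  step pc=0: andi  $r1, $r2, 9  regs=(0,9,9,11,13)
  step pc=1: xori  $r2, $r1, 5  regs=(0,9,12,11,13)
  step pc=2: bne  $r1, $r2, L5  cond=T  regs=(0,9,12,11,13)
  step pc=3: or   $r3, $r1, $r2  regs=(0,9,12,13,13)
  step pc=5: xor  $r2, $r0, $r3  regs=(0,9,13,13,13)
  step pc=6: nor  $r4, $r3, $r2  regs=(0,9,13,13,65522)

65522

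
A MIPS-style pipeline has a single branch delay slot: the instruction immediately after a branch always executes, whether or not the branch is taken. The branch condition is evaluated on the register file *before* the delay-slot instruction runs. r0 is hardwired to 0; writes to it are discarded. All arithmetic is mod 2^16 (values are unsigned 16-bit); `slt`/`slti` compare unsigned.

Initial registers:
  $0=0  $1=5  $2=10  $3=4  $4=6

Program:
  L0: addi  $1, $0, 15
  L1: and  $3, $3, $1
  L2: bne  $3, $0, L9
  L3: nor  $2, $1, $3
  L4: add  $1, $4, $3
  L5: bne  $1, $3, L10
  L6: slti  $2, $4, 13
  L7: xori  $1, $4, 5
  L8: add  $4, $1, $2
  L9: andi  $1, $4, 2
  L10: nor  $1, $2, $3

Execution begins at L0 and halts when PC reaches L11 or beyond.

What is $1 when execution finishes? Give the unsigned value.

11

PC=0  addi  $1, $0, 15       | $0=0 $1=15 $2=10 $3=4 $4=6
PC=1  and  $3, $3, $1        | $0=0 $1=15 $2=10 $3=4 $4=6
PC=2  bne  $3, $0, L9        | $0=0 $1=15 $2=10 $3=4 $4=6  [TAKEN]
PC=3  nor  $2, $1, $3        | $0=0 $1=15 $2=65520 $3=4 $4=6
PC=9  andi  $1, $4, 2        | $0=0 $1=2 $2=65520 $3=4 $4=6
PC=10 nor  $1, $2, $3        | $0=0 $1=11 $2=65520 $3=4 $4=6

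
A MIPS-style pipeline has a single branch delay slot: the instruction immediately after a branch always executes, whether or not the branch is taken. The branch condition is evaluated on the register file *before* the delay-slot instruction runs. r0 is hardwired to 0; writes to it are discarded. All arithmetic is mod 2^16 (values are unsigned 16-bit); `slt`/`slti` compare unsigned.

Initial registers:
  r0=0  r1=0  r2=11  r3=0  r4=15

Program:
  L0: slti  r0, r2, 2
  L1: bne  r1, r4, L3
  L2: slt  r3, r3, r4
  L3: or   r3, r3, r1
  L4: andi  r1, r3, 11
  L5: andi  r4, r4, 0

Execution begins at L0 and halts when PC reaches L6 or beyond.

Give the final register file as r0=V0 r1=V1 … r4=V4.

r0=0 r1=1 r2=11 r3=1 r4=0

#0 slti  r0, r2, 2 ; 0/0/11/0/15
#1 bne  r1, r4, L3 ; 0/0/11/0/15 ; →target
#2 slt  r3, r3, r4 ; 0/0/11/1/15
#3 or   r3, r3, r1 ; 0/0/11/1/15
#4 andi  r1, r3, 11 ; 0/1/11/1/15
#5 andi  r4, r4, 0 ; 0/1/11/1/0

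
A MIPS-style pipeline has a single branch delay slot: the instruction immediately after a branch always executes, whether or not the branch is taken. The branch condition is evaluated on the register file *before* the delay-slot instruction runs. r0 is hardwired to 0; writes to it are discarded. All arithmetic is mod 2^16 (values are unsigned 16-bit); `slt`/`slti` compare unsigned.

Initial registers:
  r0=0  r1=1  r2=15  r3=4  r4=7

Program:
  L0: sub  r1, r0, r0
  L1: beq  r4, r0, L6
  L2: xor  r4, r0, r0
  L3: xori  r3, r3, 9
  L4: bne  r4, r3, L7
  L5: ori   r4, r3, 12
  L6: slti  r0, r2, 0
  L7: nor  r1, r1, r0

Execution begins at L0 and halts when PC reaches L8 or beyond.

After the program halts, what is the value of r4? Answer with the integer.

  step pc=0: sub  r1, r0, r0  regs=(0,0,15,4,7)
  step pc=1: beq  r4, r0, L6  cond=F  regs=(0,0,15,4,7)
  step pc=2: xor  r4, r0, r0  regs=(0,0,15,4,0)
  step pc=3: xori  r3, r3, 9  regs=(0,0,15,13,0)
  step pc=4: bne  r4, r3, L7  cond=T  regs=(0,0,15,13,0)
  step pc=5: ori   r4, r3, 12  regs=(0,0,15,13,13)
  step pc=7: nor  r1, r1, r0  regs=(0,65535,15,13,13)

13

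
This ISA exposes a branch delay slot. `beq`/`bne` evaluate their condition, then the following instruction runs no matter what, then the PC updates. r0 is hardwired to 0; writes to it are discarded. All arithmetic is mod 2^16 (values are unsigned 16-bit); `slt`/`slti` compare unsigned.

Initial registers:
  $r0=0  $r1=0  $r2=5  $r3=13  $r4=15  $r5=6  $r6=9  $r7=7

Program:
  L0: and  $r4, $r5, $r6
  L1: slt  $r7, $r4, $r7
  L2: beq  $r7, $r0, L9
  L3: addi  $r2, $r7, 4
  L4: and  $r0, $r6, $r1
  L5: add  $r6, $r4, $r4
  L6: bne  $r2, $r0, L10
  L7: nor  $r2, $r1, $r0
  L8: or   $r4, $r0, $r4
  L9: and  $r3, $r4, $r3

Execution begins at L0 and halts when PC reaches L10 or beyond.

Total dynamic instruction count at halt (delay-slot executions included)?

#0 and  $r4, $r5, $r6 ; 0/0/5/13/0/6/9/7
#1 slt  $r7, $r4, $r7 ; 0/0/5/13/0/6/9/1
#2 beq  $r7, $r0, L9 ; 0/0/5/13/0/6/9/1 ; →fallthru
#3 addi  $r2, $r7, 4 ; 0/0/5/13/0/6/9/1
#4 and  $r0, $r6, $r1 ; 0/0/5/13/0/6/9/1
#5 add  $r6, $r4, $r4 ; 0/0/5/13/0/6/0/1
#6 bne  $r2, $r0, L10 ; 0/0/5/13/0/6/0/1 ; →target
#7 nor  $r2, $r1, $r0 ; 0/0/65535/13/0/6/0/1

8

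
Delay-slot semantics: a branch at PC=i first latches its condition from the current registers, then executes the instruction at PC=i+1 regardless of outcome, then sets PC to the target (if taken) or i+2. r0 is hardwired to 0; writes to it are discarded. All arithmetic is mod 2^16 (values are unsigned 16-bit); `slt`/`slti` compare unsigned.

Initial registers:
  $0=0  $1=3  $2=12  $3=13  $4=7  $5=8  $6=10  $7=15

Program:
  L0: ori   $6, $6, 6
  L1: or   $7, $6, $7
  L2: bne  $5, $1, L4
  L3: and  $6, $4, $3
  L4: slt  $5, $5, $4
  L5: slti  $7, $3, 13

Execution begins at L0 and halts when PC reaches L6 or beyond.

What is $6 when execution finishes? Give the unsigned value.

  step pc=0: ori   $6, $6, 6  regs=(0,3,12,13,7,8,14,15)
  step pc=1: or   $7, $6, $7  regs=(0,3,12,13,7,8,14,15)
  step pc=2: bne  $5, $1, L4  cond=T  regs=(0,3,12,13,7,8,14,15)
  step pc=3: and  $6, $4, $3  regs=(0,3,12,13,7,8,5,15)
  step pc=4: slt  $5, $5, $4  regs=(0,3,12,13,7,0,5,15)
  step pc=5: slti  $7, $3, 13  regs=(0,3,12,13,7,0,5,0)

5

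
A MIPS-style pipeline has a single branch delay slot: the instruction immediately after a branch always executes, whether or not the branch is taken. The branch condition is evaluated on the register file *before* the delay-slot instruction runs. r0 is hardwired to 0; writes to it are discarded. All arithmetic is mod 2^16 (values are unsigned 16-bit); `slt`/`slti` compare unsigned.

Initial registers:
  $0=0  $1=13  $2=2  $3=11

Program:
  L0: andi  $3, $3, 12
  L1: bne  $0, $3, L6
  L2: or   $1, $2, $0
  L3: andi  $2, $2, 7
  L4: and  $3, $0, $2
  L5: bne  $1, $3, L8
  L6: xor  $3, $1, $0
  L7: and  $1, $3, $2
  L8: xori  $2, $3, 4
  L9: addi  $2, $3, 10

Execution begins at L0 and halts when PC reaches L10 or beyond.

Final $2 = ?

12

PC=0  andi  $3, $3, 12       | $0=0 $1=13 $2=2 $3=8
PC=1  bne  $0, $3, L6        | $0=0 $1=13 $2=2 $3=8  [TAKEN]
PC=2  or   $1, $2, $0        | $0=0 $1=2 $2=2 $3=8
PC=6  xor  $3, $1, $0        | $0=0 $1=2 $2=2 $3=2
PC=7  and  $1, $3, $2        | $0=0 $1=2 $2=2 $3=2
PC=8  xori  $2, $3, 4        | $0=0 $1=2 $2=6 $3=2
PC=9  addi  $2, $3, 10       | $0=0 $1=2 $2=12 $3=2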